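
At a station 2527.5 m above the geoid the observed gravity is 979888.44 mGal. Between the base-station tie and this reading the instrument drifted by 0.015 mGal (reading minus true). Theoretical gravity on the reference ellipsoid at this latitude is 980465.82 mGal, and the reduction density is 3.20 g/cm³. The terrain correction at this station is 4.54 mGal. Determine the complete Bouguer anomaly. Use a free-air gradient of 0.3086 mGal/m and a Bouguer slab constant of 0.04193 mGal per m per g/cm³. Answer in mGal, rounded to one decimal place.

Drift-corrected reading = 979888.44 − (0.015) = 979888.425 mGal
Free-air correction = 0.3086 × 2527.5 = 779.99 mGal
Free-air anomaly = 979888.425 − 980465.82 + (779.99) = 202.595 mGal
Bouguer slab correction = 0.04193 × 3.20 × 2527.5 = 339.13 mGal
Simple Bouguer anomaly = 202.595 − (339.13) = -136.535 mGal
Complete Bouguer anomaly = -136.535 + 4.54 = -131.995 mGal

-132.0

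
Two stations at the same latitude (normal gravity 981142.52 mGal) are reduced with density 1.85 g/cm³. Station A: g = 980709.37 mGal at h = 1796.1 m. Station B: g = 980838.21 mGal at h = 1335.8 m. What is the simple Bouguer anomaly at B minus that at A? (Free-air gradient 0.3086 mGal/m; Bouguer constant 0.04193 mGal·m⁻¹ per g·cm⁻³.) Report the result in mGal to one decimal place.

Δg_SB(A) = 980709.37 − 981142.52 + 0.3086×1796.1 − 0.04193×1.85×1796.1 = -18.20 mGal
Δg_SB(B) = 980838.21 − 981142.52 + 0.3086×1335.8 − 0.04193×1.85×1335.8 = 4.30 mGal
Difference = 4.30 − (-18.20) = 22.50 mGal

22.5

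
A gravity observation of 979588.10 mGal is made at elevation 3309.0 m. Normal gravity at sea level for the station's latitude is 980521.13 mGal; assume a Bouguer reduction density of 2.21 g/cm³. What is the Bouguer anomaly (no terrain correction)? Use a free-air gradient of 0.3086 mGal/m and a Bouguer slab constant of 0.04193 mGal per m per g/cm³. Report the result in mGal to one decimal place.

Free-air correction = 0.3086 × 3309.0 = 1021.16 mGal
Free-air anomaly = 979588.10 − 980521.13 + (1021.16) = 88.13 mGal
Bouguer slab correction = 0.04193 × 2.21 × 3309.0 = 306.63 mGal
Simple Bouguer anomaly = 88.13 − (306.63) = -218.50 mGal

-218.5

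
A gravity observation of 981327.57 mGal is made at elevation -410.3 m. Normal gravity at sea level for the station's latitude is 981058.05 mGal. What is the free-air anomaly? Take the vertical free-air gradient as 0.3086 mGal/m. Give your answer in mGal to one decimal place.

Free-air correction = 0.3086 × -410.3 = -126.62 mGal
Free-air anomaly = 981327.57 − 981058.05 + (-126.62) = 142.90 mGal

142.9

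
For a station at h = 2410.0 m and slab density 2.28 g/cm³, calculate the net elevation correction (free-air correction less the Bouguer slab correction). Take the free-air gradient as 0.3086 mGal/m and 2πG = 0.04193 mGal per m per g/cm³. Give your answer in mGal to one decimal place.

Combined gradient = 0.3086 − 0.04193 × 2.28 = 0.2129996 mGal/m
Combined elevation correction = 0.2129996 × 2410.0 = 513.3 mGal

513.3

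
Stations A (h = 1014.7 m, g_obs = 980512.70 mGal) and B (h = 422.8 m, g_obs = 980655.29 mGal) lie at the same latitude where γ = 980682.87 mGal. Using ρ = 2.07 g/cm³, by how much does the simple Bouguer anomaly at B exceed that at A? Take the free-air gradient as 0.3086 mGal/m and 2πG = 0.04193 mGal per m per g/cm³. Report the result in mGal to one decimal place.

Δg_SB(A) = 980512.70 − 980682.87 + 0.3086×1014.7 − 0.04193×2.07×1014.7 = 54.90 mGal
Δg_SB(B) = 980655.29 − 980682.87 + 0.3086×422.8 − 0.04193×2.07×422.8 = 66.20 mGal
Difference = 66.20 − (54.90) = 11.30 mGal

11.3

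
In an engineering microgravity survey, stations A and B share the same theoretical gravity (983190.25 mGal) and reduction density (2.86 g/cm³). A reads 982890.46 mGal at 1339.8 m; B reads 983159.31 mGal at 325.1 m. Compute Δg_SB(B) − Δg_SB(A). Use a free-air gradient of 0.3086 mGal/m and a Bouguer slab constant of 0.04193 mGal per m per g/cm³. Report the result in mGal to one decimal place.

Δg_SB(A) = 982890.46 − 983190.25 + 0.3086×1339.8 − 0.04193×2.86×1339.8 = -47.00 mGal
Δg_SB(B) = 983159.31 − 983190.25 + 0.3086×325.1 − 0.04193×2.86×325.1 = 30.40 mGal
Difference = 30.40 − (-47.00) = 77.40 mGal

77.4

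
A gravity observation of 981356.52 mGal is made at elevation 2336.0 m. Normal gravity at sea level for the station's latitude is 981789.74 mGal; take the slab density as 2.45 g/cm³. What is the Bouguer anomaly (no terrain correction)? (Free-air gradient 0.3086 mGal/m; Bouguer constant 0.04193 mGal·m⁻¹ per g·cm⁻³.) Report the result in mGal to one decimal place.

47.7

Free-air correction = 0.3086 × 2336.0 = 720.89 mGal
Free-air anomaly = 981356.52 − 981789.74 + (720.89) = 287.67 mGal
Bouguer slab correction = 0.04193 × 2.45 × 2336.0 = 239.97 mGal
Simple Bouguer anomaly = 287.67 − (239.97) = 47.70 mGal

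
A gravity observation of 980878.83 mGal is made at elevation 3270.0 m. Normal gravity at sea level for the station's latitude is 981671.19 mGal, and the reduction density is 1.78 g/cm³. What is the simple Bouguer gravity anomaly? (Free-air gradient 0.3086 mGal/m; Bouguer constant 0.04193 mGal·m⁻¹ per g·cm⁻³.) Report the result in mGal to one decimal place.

-27.3

Free-air correction = 0.3086 × 3270.0 = 1009.12 mGal
Free-air anomaly = 980878.83 − 981671.19 + (1009.12) = 216.76 mGal
Bouguer slab correction = 0.04193 × 1.78 × 3270.0 = 244.06 mGal
Simple Bouguer anomaly = 216.76 − (244.06) = -27.30 mGal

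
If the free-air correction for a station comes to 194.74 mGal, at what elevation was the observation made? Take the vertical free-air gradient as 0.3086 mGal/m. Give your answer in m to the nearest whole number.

h = 194.74 / 0.3086 = 631.04 m

631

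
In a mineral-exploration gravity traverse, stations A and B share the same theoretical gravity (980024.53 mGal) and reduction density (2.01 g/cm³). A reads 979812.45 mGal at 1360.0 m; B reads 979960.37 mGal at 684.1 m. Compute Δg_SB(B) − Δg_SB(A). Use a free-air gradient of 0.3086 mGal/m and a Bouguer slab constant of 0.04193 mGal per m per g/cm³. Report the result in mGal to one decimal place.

Δg_SB(A) = 979812.45 − 980024.53 + 0.3086×1360.0 − 0.04193×2.01×1360.0 = 93.00 mGal
Δg_SB(B) = 979960.37 − 980024.53 + 0.3086×684.1 − 0.04193×2.01×684.1 = 89.30 mGal
Difference = 89.30 − (93.00) = -3.70 mGal

-3.7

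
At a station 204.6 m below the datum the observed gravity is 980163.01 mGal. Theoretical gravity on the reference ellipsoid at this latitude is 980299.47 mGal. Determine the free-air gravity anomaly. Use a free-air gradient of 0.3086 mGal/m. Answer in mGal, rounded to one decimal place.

Free-air correction = 0.3086 × -204.6 = -63.14 mGal
Free-air anomaly = 980163.01 − 980299.47 + (-63.14) = -199.60 mGal

-199.6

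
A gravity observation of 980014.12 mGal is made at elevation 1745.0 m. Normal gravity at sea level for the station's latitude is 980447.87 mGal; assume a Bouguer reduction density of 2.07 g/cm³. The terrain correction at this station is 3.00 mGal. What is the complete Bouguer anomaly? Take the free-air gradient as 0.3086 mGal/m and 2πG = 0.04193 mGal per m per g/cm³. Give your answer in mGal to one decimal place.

Free-air correction = 0.3086 × 1745.0 = 538.51 mGal
Free-air anomaly = 980014.12 − 980447.87 + (538.51) = 104.76 mGal
Bouguer slab correction = 0.04193 × 2.07 × 1745.0 = 151.46 mGal
Simple Bouguer anomaly = 104.76 − (151.46) = -46.70 mGal
Complete Bouguer anomaly = -46.70 + 3.00 = -43.70 mGal

-43.7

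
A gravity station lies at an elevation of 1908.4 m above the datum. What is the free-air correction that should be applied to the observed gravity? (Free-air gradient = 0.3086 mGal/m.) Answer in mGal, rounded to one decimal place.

588.9

Free-air correction = 0.3086 × 1908.4 = 588.9 mGal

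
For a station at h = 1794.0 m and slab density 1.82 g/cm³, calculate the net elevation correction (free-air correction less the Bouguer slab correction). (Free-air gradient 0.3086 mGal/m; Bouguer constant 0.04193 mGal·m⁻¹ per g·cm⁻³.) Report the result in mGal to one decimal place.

416.7

Combined gradient = 0.3086 − 0.04193 × 1.82 = 0.2322874 mGal/m
Combined elevation correction = 0.2322874 × 1794.0 = 416.7 mGal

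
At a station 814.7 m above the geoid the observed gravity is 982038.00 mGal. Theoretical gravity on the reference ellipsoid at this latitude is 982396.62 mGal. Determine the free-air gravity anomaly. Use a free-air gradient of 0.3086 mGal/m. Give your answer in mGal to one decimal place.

Free-air correction = 0.3086 × 814.7 = 251.42 mGal
Free-air anomaly = 982038.00 − 982396.62 + (251.42) = -107.20 mGal

-107.2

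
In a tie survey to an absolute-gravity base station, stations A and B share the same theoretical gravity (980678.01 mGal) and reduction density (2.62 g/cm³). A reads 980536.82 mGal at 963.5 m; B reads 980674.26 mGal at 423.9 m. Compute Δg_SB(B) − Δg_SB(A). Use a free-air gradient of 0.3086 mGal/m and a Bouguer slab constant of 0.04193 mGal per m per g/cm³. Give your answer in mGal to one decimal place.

Δg_SB(A) = 980536.82 − 980678.01 + 0.3086×963.5 − 0.04193×2.62×963.5 = 50.30 mGal
Δg_SB(B) = 980674.26 − 980678.01 + 0.3086×423.9 − 0.04193×2.62×423.9 = 80.50 mGal
Difference = 80.50 − (50.30) = 30.20 mGal

30.2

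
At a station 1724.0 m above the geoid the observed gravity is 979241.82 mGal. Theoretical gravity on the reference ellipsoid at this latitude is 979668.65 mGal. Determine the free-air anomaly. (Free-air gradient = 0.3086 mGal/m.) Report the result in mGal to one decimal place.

105.2

Free-air correction = 0.3086 × 1724.0 = 532.03 mGal
Free-air anomaly = 979241.82 − 979668.65 + (532.03) = 105.20 mGal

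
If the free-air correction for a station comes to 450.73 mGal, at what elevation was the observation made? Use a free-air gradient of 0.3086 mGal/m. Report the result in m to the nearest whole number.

1461

h = 450.73 / 0.3086 = 1460.56 m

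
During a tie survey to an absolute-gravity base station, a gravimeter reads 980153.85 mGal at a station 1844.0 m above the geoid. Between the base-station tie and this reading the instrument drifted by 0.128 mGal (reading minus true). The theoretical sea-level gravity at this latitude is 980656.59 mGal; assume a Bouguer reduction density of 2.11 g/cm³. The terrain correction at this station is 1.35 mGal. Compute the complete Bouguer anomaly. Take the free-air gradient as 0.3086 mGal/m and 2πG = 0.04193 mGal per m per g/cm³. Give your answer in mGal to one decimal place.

-95.6

Drift-corrected reading = 980153.85 − (0.128) = 980153.722 mGal
Free-air correction = 0.3086 × 1844.0 = 569.06 mGal
Free-air anomaly = 980153.722 − 980656.59 + (569.06) = 66.192 mGal
Bouguer slab correction = 0.04193 × 2.11 × 1844.0 = 163.14 mGal
Simple Bouguer anomaly = 66.192 − (163.14) = -96.948 mGal
Complete Bouguer anomaly = -96.948 + 1.35 = -95.598 mGal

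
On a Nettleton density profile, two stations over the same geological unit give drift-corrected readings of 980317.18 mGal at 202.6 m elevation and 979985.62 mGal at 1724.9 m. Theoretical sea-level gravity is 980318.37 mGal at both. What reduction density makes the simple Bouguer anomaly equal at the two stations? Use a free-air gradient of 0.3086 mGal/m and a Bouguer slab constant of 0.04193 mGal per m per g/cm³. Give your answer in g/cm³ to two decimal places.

2.17

Δg_obs = 979985.62 − 980317.18 = -331.56 mGal over Δh = 1724.9 − 202.6 = 1522.3 m
Equal Bouguer anomalies ⇒ Δg_obs + (0.3086 − 0.04193ρ)·Δh = 0
0.3086 − 0.04193ρ = −Δg_obs/Δh = 0.21780
ρ = (0.3086 − 0.21780) / 0.04193 = 2.17 g/cm³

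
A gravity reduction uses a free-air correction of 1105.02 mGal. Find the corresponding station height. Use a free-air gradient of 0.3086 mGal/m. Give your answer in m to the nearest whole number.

3581

h = 1105.02 / 0.3086 = 3580.75 m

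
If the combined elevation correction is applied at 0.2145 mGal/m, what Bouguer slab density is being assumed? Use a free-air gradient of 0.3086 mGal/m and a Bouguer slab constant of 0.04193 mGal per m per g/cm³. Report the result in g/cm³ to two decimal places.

2.24

0.2145 = 0.3086 − 0.04193 × ρ
ρ = (0.3086 − 0.2145) / 0.04193 = 2.24 g/cm³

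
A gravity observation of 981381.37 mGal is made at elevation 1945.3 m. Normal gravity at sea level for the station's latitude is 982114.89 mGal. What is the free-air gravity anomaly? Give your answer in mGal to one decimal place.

Free-air correction = 0.3086 × 1945.3 = 600.32 mGal
Free-air anomaly = 981381.37 − 982114.89 + (600.32) = -133.20 mGal

-133.2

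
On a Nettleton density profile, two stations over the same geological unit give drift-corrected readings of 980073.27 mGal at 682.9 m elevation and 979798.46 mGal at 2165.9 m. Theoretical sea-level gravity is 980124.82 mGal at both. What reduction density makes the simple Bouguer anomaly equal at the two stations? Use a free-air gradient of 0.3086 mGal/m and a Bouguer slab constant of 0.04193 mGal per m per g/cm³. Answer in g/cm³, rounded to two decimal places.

Δg_obs = 979798.46 − 980073.27 = -274.81 mGal over Δh = 2165.9 − 682.9 = 1483.0 m
Equal Bouguer anomalies ⇒ Δg_obs + (0.3086 − 0.04193ρ)·Δh = 0
0.3086 − 0.04193ρ = −Δg_obs/Δh = 0.18531
ρ = (0.3086 − 0.18531) / 0.04193 = 2.94 g/cm³

2.94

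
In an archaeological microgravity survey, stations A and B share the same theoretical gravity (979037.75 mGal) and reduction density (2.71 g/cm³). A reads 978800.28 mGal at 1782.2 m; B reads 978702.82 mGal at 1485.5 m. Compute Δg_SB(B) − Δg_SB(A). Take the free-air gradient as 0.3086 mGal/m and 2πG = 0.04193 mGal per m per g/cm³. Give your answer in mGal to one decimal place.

-155.3

Δg_SB(A) = 978800.28 − 979037.75 + 0.3086×1782.2 − 0.04193×2.71×1782.2 = 110.00 mGal
Δg_SB(B) = 978702.82 − 979037.75 + 0.3086×1485.5 − 0.04193×2.71×1485.5 = -45.30 mGal
Difference = -45.30 − (110.00) = -155.30 mGal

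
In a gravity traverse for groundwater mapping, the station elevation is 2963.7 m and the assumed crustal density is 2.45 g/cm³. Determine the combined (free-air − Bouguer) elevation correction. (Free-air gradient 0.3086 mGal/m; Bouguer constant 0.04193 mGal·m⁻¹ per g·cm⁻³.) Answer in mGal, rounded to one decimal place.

610.1

Combined gradient = 0.3086 − 0.04193 × 2.45 = 0.2058715 mGal/m
Combined elevation correction = 0.2058715 × 2963.7 = 610.1 mGal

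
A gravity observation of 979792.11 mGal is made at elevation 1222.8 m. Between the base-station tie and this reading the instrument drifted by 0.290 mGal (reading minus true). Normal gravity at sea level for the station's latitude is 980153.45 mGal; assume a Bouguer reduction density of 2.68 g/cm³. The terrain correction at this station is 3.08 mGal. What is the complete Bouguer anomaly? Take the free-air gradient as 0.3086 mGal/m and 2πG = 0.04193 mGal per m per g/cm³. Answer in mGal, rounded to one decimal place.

Drift-corrected reading = 979792.11 − (0.290) = 979791.820 mGal
Free-air correction = 0.3086 × 1222.8 = 377.36 mGal
Free-air anomaly = 979791.820 − 980153.45 + (377.36) = 15.730 mGal
Bouguer slab correction = 0.04193 × 2.68 × 1222.8 = 137.41 mGal
Simple Bouguer anomaly = 15.730 − (137.41) = -121.680 mGal
Complete Bouguer anomaly = -121.680 + 3.08 = -118.600 mGal

-118.6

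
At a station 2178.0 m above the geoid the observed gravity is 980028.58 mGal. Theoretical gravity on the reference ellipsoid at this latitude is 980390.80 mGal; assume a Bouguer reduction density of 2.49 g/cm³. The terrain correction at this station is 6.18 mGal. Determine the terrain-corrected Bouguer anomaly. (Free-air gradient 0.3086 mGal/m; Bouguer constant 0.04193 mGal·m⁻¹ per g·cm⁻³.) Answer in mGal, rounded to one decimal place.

88.7

Free-air correction = 0.3086 × 2178.0 = 672.13 mGal
Free-air anomaly = 980028.58 − 980390.80 + (672.13) = 309.91 mGal
Bouguer slab correction = 0.04193 × 2.49 × 2178.0 = 227.40 mGal
Simple Bouguer anomaly = 309.91 − (227.40) = 82.51 mGal
Complete Bouguer anomaly = 82.51 + 6.18 = 88.69 mGal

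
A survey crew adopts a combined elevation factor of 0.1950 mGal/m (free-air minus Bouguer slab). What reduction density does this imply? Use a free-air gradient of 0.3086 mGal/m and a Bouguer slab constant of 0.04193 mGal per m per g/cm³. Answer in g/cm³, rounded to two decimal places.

0.1950 = 0.3086 − 0.04193 × ρ
ρ = (0.3086 − 0.1950) / 0.04193 = 2.71 g/cm³

2.71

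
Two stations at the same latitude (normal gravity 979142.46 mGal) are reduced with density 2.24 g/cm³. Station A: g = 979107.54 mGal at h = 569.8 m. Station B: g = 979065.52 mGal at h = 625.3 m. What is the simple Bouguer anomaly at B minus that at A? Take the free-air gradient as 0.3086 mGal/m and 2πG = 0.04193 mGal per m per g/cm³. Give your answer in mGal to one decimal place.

Δg_SB(A) = 979107.54 − 979142.46 + 0.3086×569.8 − 0.04193×2.24×569.8 = 87.40 mGal
Δg_SB(B) = 979065.52 − 979142.46 + 0.3086×625.3 − 0.04193×2.24×625.3 = 57.30 mGal
Difference = 57.30 − (87.40) = -30.10 mGal

-30.1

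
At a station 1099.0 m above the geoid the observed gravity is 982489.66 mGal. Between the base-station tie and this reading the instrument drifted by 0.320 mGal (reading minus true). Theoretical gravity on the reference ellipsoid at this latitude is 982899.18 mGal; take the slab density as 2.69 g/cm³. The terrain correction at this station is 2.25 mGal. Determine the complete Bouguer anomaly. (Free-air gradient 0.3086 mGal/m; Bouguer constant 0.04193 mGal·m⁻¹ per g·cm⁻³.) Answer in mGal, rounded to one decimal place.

-192.4

Drift-corrected reading = 982489.66 − (0.320) = 982489.340 mGal
Free-air correction = 0.3086 × 1099.0 = 339.15 mGal
Free-air anomaly = 982489.340 − 982899.18 + (339.15) = -70.690 mGal
Bouguer slab correction = 0.04193 × 2.69 × 1099.0 = 123.96 mGal
Simple Bouguer anomaly = -70.690 − (123.96) = -194.650 mGal
Complete Bouguer anomaly = -194.650 + 2.25 = -192.400 mGal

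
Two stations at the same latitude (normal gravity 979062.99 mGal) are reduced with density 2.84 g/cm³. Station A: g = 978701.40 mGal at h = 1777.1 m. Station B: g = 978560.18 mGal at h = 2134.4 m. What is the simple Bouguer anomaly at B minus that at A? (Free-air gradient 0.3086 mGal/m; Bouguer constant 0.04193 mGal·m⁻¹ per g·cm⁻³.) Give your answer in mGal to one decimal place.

-73.5

Δg_SB(A) = 978701.40 − 979062.99 + 0.3086×1777.1 − 0.04193×2.84×1777.1 = -24.80 mGal
Δg_SB(B) = 978560.18 − 979062.99 + 0.3086×2134.4 − 0.04193×2.84×2134.4 = -98.30 mGal
Difference = -98.30 − (-24.80) = -73.50 mGal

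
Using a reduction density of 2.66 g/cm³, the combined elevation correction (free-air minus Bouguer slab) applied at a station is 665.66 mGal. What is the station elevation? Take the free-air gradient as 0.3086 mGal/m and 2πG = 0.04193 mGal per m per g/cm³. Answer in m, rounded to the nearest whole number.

3378

Combined gradient = 0.3086 − 0.04193 × 2.66 = 0.1970662 mGal/m
h = 665.66 / 0.1970662 = 3377.85 m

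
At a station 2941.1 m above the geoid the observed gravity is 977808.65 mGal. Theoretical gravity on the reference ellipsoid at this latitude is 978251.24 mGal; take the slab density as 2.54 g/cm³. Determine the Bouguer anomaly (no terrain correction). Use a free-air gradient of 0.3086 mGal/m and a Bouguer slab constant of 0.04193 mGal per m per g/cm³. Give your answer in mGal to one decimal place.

151.8

Free-air correction = 0.3086 × 2941.1 = 907.62 mGal
Free-air anomaly = 977808.65 − 978251.24 + (907.62) = 465.03 mGal
Bouguer slab correction = 0.04193 × 2.54 × 2941.1 = 313.23 mGal
Simple Bouguer anomaly = 465.03 − (313.23) = 151.80 mGal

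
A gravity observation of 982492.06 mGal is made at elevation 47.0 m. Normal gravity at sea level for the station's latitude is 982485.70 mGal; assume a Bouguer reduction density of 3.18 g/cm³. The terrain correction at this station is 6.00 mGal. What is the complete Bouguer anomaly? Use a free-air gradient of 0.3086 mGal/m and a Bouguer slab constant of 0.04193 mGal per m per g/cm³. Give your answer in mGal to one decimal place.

20.6

Free-air correction = 0.3086 × 47.0 = 14.50 mGal
Free-air anomaly = 982492.06 − 982485.70 + (14.50) = 20.86 mGal
Bouguer slab correction = 0.04193 × 3.18 × 47.0 = 6.27 mGal
Simple Bouguer anomaly = 20.86 − (6.27) = 14.59 mGal
Complete Bouguer anomaly = 14.59 + 6.00 = 20.59 mGal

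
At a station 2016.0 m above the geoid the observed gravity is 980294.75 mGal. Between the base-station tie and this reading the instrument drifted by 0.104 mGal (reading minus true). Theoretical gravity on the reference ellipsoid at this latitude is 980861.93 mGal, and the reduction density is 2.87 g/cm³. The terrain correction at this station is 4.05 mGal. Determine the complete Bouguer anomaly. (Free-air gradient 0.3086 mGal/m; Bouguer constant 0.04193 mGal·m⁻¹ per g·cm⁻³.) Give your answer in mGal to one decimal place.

-183.7

Drift-corrected reading = 980294.75 − (0.104) = 980294.646 mGal
Free-air correction = 0.3086 × 2016.0 = 622.14 mGal
Free-air anomaly = 980294.646 − 980861.93 + (622.14) = 54.856 mGal
Bouguer slab correction = 0.04193 × 2.87 × 2016.0 = 242.60 mGal
Simple Bouguer anomaly = 54.856 − (242.60) = -187.744 mGal
Complete Bouguer anomaly = -187.744 + 4.05 = -183.694 mGal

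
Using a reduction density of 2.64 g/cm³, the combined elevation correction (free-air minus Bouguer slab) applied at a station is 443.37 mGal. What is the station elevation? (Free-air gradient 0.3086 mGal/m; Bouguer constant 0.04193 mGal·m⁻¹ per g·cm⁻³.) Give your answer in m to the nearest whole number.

2240

Combined gradient = 0.3086 − 0.04193 × 2.64 = 0.1979048 mGal/m
h = 443.37 / 0.1979048 = 2240.32 m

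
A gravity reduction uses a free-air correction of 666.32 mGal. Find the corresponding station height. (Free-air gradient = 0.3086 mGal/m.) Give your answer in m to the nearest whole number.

h = 666.32 / 0.3086 = 2159.17 m

2159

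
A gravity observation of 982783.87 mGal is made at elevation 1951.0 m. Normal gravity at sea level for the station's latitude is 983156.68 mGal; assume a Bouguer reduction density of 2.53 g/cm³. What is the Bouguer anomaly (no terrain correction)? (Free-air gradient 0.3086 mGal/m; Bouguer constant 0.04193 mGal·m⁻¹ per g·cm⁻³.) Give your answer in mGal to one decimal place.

Free-air correction = 0.3086 × 1951.0 = 602.08 mGal
Free-air anomaly = 982783.87 − 983156.68 + (602.08) = 229.27 mGal
Bouguer slab correction = 0.04193 × 2.53 × 1951.0 = 206.97 mGal
Simple Bouguer anomaly = 229.27 − (206.97) = 22.30 mGal

22.3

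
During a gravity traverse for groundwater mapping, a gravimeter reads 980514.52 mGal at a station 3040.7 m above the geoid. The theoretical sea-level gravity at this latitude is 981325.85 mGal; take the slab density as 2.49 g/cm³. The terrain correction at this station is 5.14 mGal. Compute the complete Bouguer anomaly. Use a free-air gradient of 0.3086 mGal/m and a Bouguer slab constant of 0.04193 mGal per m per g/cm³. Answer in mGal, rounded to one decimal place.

-185.3

Free-air correction = 0.3086 × 3040.7 = 938.36 mGal
Free-air anomaly = 980514.52 − 981325.85 + (938.36) = 127.03 mGal
Bouguer slab correction = 0.04193 × 2.49 × 3040.7 = 317.47 mGal
Simple Bouguer anomaly = 127.03 − (317.47) = -190.44 mGal
Complete Bouguer anomaly = -190.44 + 5.14 = -185.30 mGal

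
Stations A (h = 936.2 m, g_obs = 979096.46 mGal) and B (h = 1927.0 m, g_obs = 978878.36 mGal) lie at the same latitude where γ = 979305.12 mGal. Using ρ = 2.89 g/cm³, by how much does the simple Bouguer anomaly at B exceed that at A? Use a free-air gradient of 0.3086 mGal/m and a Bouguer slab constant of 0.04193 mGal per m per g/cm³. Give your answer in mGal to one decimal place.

-32.4

Δg_SB(A) = 979096.46 − 979305.12 + 0.3086×936.2 − 0.04193×2.89×936.2 = -33.20 mGal
Δg_SB(B) = 978878.36 − 979305.12 + 0.3086×1927.0 − 0.04193×2.89×1927.0 = -65.60 mGal
Difference = -65.60 − (-33.20) = -32.40 mGal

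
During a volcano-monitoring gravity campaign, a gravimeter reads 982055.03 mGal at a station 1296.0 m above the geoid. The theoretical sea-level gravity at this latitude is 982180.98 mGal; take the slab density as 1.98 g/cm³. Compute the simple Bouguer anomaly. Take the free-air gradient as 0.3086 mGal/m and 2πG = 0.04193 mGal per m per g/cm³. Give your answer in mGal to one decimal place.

Free-air correction = 0.3086 × 1296.0 = 399.95 mGal
Free-air anomaly = 982055.03 − 982180.98 + (399.95) = 274.00 mGal
Bouguer slab correction = 0.04193 × 1.98 × 1296.0 = 107.60 mGal
Simple Bouguer anomaly = 274.00 − (107.60) = 166.40 mGal

166.4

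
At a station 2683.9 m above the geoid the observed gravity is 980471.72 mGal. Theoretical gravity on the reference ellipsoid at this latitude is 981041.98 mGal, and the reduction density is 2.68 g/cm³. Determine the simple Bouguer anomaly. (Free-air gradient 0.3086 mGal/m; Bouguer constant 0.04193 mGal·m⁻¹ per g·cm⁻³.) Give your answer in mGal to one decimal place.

-43.6

Free-air correction = 0.3086 × 2683.9 = 828.25 mGal
Free-air anomaly = 980471.72 − 981041.98 + (828.25) = 257.99 mGal
Bouguer slab correction = 0.04193 × 2.68 × 2683.9 = 301.60 mGal
Simple Bouguer anomaly = 257.99 − (301.60) = -43.61 mGal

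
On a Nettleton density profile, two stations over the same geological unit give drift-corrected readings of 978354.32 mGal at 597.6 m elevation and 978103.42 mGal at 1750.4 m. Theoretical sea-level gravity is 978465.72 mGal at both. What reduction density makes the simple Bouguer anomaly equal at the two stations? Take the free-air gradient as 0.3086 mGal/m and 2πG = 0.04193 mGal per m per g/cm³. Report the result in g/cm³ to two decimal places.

2.17

Δg_obs = 978103.42 − 978354.32 = -250.90 mGal over Δh = 1750.4 − 597.6 = 1152.8 m
Equal Bouguer anomalies ⇒ Δg_obs + (0.3086 − 0.04193ρ)·Δh = 0
0.3086 − 0.04193ρ = −Δg_obs/Δh = 0.21764
ρ = (0.3086 − 0.21764) / 0.04193 = 2.17 g/cm³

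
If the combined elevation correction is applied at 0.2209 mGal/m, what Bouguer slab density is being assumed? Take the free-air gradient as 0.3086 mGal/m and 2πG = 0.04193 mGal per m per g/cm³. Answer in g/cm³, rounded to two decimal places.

2.09

0.2209 = 0.3086 − 0.04193 × ρ
ρ = (0.3086 − 0.2209) / 0.04193 = 2.09 g/cm³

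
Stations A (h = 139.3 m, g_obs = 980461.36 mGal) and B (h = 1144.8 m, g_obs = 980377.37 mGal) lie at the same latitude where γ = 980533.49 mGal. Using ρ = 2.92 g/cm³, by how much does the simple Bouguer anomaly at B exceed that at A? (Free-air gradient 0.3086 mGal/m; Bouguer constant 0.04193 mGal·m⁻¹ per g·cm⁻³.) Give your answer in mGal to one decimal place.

Δg_SB(A) = 980461.36 − 980533.49 + 0.3086×139.3 − 0.04193×2.92×139.3 = -46.20 mGal
Δg_SB(B) = 980377.37 − 980533.49 + 0.3086×1144.8 − 0.04193×2.92×1144.8 = 57.00 mGal
Difference = 57.00 − (-46.20) = 103.20 mGal

103.2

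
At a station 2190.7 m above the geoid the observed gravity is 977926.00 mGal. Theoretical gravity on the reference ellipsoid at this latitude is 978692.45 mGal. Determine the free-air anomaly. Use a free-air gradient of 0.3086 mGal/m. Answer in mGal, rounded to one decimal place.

-90.4

Free-air correction = 0.3086 × 2190.7 = 676.05 mGal
Free-air anomaly = 977926.00 − 978692.45 + (676.05) = -90.40 mGal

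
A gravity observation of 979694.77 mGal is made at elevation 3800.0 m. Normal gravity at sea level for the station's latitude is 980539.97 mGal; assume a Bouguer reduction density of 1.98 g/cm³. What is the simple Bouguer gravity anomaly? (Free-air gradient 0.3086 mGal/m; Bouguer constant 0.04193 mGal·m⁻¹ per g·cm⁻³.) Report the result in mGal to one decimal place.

12.0

Free-air correction = 0.3086 × 3800.0 = 1172.68 mGal
Free-air anomaly = 979694.77 − 980539.97 + (1172.68) = 327.48 mGal
Bouguer slab correction = 0.04193 × 1.98 × 3800.0 = 315.48 mGal
Simple Bouguer anomaly = 327.48 − (315.48) = 12.00 mGal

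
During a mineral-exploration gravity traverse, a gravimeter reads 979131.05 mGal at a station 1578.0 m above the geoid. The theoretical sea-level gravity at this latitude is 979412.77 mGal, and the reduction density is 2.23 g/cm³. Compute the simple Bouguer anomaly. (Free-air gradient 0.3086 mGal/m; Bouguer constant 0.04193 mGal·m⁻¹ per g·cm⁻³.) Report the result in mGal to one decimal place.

Free-air correction = 0.3086 × 1578.0 = 486.97 mGal
Free-air anomaly = 979131.05 − 979412.77 + (486.97) = 205.25 mGal
Bouguer slab correction = 0.04193 × 2.23 × 1578.0 = 147.55 mGal
Simple Bouguer anomaly = 205.25 − (147.55) = 57.70 mGal

57.7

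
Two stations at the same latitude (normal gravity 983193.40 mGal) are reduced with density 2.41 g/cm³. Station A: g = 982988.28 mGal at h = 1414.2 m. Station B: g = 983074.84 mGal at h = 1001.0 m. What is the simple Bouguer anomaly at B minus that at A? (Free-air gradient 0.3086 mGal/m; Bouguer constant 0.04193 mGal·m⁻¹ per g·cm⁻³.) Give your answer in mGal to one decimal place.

Δg_SB(A) = 982988.28 − 983193.40 + 0.3086×1414.2 − 0.04193×2.41×1414.2 = 88.40 mGal
Δg_SB(B) = 983074.84 − 983193.40 + 0.3086×1001.0 − 0.04193×2.41×1001.0 = 89.20 mGal
Difference = 89.20 − (88.40) = 0.80 mGal

0.8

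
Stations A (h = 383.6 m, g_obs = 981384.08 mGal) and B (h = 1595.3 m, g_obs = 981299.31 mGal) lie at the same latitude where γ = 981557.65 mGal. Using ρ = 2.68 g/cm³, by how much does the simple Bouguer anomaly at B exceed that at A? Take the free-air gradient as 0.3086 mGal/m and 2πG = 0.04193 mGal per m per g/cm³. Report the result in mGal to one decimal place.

Δg_SB(A) = 981384.08 − 981557.65 + 0.3086×383.6 − 0.04193×2.68×383.6 = -98.30 mGal
Δg_SB(B) = 981299.31 − 981557.65 + 0.3086×1595.3 − 0.04193×2.68×1595.3 = 54.70 mGal
Difference = 54.70 − (-98.30) = 153.00 mGal

153.0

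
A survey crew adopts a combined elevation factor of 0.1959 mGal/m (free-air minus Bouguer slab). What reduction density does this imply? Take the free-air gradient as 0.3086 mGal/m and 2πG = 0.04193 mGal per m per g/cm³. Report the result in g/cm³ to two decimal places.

0.1959 = 0.3086 − 0.04193 × ρ
ρ = (0.3086 − 0.1959) / 0.04193 = 2.69 g/cm³

2.69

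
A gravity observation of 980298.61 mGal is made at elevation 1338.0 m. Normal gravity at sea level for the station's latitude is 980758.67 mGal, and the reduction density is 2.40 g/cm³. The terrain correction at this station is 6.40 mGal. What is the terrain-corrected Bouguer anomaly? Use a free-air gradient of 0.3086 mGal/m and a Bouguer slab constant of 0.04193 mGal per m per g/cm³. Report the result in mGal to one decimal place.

Free-air correction = 0.3086 × 1338.0 = 412.91 mGal
Free-air anomaly = 980298.61 − 980758.67 + (412.91) = -47.15 mGal
Bouguer slab correction = 0.04193 × 2.40 × 1338.0 = 134.65 mGal
Simple Bouguer anomaly = -47.15 − (134.65) = -181.80 mGal
Complete Bouguer anomaly = -181.80 + 6.40 = -175.40 mGal

-175.4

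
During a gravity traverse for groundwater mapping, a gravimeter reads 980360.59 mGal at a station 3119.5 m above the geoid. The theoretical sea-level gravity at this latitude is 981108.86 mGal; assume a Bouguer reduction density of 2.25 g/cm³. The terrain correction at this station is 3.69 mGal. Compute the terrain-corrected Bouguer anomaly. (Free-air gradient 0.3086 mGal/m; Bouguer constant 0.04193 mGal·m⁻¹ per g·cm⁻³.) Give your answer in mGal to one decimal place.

Free-air correction = 0.3086 × 3119.5 = 962.68 mGal
Free-air anomaly = 980360.59 − 981108.86 + (962.68) = 214.41 mGal
Bouguer slab correction = 0.04193 × 2.25 × 3119.5 = 294.30 mGal
Simple Bouguer anomaly = 214.41 − (294.30) = -79.89 mGal
Complete Bouguer anomaly = -79.89 + 3.69 = -76.20 mGal

-76.2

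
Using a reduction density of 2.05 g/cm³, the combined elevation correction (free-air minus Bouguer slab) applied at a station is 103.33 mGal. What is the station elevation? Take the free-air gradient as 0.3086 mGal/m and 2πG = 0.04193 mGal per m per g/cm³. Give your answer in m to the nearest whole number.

464

Combined gradient = 0.3086 − 0.04193 × 2.05 = 0.2226435 mGal/m
h = 103.33 / 0.2226435 = 464.11 m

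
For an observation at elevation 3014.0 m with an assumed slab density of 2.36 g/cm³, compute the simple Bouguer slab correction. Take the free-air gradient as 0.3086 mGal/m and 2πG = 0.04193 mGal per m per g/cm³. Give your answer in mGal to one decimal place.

Bouguer slab correction = 0.04193 × 2.36 × 3014.0 = 298.2 mGal

298.2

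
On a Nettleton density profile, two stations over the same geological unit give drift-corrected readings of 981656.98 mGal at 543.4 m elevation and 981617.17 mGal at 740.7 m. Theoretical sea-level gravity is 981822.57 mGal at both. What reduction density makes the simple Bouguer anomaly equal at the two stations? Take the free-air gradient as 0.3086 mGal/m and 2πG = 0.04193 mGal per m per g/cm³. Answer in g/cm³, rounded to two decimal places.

2.55

Δg_obs = 981617.17 − 981656.98 = -39.81 mGal over Δh = 740.7 − 543.4 = 197.3 m
Equal Bouguer anomalies ⇒ Δg_obs + (0.3086 − 0.04193ρ)·Δh = 0
0.3086 − 0.04193ρ = −Δg_obs/Δh = 0.20177
ρ = (0.3086 − 0.20177) / 0.04193 = 2.55 g/cm³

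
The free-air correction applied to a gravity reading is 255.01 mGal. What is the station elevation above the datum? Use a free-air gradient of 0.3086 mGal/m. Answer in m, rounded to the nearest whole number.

826

h = 255.01 / 0.3086 = 826.34 m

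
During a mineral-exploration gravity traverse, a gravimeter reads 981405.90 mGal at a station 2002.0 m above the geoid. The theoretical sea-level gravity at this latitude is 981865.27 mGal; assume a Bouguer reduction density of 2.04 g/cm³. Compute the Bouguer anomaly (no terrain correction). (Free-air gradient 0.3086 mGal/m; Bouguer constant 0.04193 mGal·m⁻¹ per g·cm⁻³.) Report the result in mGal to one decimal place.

-12.8

Free-air correction = 0.3086 × 2002.0 = 617.82 mGal
Free-air anomaly = 981405.90 − 981865.27 + (617.82) = 158.45 mGal
Bouguer slab correction = 0.04193 × 2.04 × 2002.0 = 171.25 mGal
Simple Bouguer anomaly = 158.45 − (171.25) = -12.80 mGal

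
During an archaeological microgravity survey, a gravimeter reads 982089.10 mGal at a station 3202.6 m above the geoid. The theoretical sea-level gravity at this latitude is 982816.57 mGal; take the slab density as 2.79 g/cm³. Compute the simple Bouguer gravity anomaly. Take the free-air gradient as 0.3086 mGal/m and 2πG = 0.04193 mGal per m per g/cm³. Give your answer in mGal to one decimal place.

-113.8

Free-air correction = 0.3086 × 3202.6 = 988.32 mGal
Free-air anomaly = 982089.10 − 982816.57 + (988.32) = 260.85 mGal
Bouguer slab correction = 0.04193 × 2.79 × 3202.6 = 374.66 mGal
Simple Bouguer anomaly = 260.85 − (374.66) = -113.81 mGal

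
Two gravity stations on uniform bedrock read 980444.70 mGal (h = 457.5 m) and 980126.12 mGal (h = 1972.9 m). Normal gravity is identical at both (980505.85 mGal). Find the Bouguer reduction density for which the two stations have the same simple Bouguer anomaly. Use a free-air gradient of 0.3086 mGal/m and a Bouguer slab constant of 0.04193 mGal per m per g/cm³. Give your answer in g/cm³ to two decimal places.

Δg_obs = 980126.12 − 980444.70 = -318.58 mGal over Δh = 1972.9 − 457.5 = 1515.4 m
Equal Bouguer anomalies ⇒ Δg_obs + (0.3086 − 0.04193ρ)·Δh = 0
0.3086 − 0.04193ρ = −Δg_obs/Δh = 0.21023
ρ = (0.3086 − 0.21023) / 0.04193 = 2.35 g/cm³

2.35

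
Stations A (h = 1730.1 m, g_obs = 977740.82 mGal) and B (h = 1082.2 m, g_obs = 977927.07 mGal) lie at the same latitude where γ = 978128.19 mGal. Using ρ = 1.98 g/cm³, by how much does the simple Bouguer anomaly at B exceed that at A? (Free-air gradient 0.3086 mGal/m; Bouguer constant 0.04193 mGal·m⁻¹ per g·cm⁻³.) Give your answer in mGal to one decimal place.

40.1

Δg_SB(A) = 977740.82 − 978128.19 + 0.3086×1730.1 − 0.04193×1.98×1730.1 = 2.90 mGal
Δg_SB(B) = 977927.07 − 978128.19 + 0.3086×1082.2 − 0.04193×1.98×1082.2 = 43.00 mGal
Difference = 43.00 − (2.90) = 40.10 mGal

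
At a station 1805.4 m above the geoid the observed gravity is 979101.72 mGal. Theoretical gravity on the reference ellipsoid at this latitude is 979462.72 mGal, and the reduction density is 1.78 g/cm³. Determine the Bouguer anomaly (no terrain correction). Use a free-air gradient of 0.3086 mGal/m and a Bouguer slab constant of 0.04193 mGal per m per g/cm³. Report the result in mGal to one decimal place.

61.4

Free-air correction = 0.3086 × 1805.4 = 557.15 mGal
Free-air anomaly = 979101.72 − 979462.72 + (557.15) = 196.15 mGal
Bouguer slab correction = 0.04193 × 1.78 × 1805.4 = 134.75 mGal
Simple Bouguer anomaly = 196.15 − (134.75) = 61.40 mGal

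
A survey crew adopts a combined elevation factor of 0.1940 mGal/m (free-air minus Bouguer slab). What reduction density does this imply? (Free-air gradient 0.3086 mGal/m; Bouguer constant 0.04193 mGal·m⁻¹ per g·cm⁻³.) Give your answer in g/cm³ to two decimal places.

2.73

0.1940 = 0.3086 − 0.04193 × ρ
ρ = (0.3086 − 0.1940) / 0.04193 = 2.73 g/cm³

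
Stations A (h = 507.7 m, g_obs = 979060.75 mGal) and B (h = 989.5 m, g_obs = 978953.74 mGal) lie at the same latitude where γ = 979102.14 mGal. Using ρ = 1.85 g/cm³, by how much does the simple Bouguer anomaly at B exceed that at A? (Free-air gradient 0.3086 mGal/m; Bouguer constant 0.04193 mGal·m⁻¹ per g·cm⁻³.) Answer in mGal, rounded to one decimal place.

4.3

Δg_SB(A) = 979060.75 − 979102.14 + 0.3086×507.7 − 0.04193×1.85×507.7 = 75.90 mGal
Δg_SB(B) = 978953.74 − 979102.14 + 0.3086×989.5 − 0.04193×1.85×989.5 = 80.20 mGal
Difference = 80.20 − (75.90) = 4.30 mGal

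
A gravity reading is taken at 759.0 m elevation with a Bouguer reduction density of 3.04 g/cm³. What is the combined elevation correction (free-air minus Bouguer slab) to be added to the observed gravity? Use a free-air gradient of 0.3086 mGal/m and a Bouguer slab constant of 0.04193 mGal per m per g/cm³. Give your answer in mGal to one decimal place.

137.5

Combined gradient = 0.3086 − 0.04193 × 3.04 = 0.1811328 mGal/m
Combined elevation correction = 0.1811328 × 759.0 = 137.5 mGal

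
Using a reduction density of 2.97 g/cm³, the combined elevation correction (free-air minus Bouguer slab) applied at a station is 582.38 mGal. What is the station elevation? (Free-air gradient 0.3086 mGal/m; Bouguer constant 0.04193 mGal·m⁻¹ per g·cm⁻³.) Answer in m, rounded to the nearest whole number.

3164

Combined gradient = 0.3086 − 0.04193 × 2.97 = 0.1840679 mGal/m
h = 582.38 / 0.1840679 = 3163.94 m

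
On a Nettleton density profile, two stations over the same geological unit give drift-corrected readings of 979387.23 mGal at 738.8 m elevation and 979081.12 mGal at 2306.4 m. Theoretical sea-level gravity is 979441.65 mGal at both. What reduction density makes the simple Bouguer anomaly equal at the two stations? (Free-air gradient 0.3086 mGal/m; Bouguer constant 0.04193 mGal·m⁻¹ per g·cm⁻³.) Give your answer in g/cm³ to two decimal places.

Δg_obs = 979081.12 − 979387.23 = -306.11 mGal over Δh = 2306.4 − 738.8 = 1567.6 m
Equal Bouguer anomalies ⇒ Δg_obs + (0.3086 − 0.04193ρ)·Δh = 0
0.3086 − 0.04193ρ = −Δg_obs/Δh = 0.19527
ρ = (0.3086 − 0.19527) / 0.04193 = 2.70 g/cm³

2.70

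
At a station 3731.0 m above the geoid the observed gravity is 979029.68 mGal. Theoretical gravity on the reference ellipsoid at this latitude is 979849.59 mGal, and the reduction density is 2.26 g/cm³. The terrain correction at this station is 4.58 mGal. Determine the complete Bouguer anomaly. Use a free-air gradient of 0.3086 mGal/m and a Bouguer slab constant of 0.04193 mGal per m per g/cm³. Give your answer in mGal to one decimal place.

-17.5

Free-air correction = 0.3086 × 3731.0 = 1151.39 mGal
Free-air anomaly = 979029.68 − 979849.59 + (1151.39) = 331.48 mGal
Bouguer slab correction = 0.04193 × 2.26 × 3731.0 = 353.56 mGal
Simple Bouguer anomaly = 331.48 − (353.56) = -22.08 mGal
Complete Bouguer anomaly = -22.08 + 4.58 = -17.50 mGal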